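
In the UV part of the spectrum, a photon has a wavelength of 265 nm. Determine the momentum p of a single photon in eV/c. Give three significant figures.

4.68 eV/c

(h = 6.62607015 × 10^-34 J·s, c = 2.99792458 × 10^8 m/s, 1 eV = 1.602176634 × 10^-19 J.)
In SI units: λ = 265 nm = 2.65 × 10^-7 m.
The photon relation is p = h/λ, giving p = 2.500 × 10^-27 kg·m/s.
Converting to eV/c: p = 4.679 eV/c ≈ 4.68 eV/c.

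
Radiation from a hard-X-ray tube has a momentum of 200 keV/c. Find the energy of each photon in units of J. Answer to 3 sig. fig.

3.20 × 10^-14 J

In SI units: p = 200 keV/c = 1.0689 × 10^-22 kg·m/s.
Apply E = pc: E = 3.204 × 10^-14 J.
So E ≈ 3.20 × 10^-14 J.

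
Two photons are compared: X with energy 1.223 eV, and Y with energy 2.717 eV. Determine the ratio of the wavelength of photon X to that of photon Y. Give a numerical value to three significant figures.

2.22

λ_X = 1.014·10^-6 m (from energy = 1.223 eV, via λ = hc/E).
λ_Y = 4.563·10^-7 m (from energy = 2.717 eV, via λ = hc/E).
Ratio = 1.014·10^-6 / 4.563·10^-7 = 2.22.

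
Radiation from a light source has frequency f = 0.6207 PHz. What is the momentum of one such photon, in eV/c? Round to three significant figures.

First convert: f = 0.6207 PHz = 6.207 × 10^14 Hz.
Since p = hf/c for a photon, p = 1.372 × 10^-27 kg·m/s.
Converting to eV/c: p = 2.567 eV/c ≈ 2.57 eV/c.

2.57 eV/c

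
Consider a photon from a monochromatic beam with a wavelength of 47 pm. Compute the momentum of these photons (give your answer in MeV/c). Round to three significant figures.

0.0264 MeV/c

Take h = 6.62607015·10^-34 J·s, c = 2.99792458·10^8 m/s, 1 eV = 1.602176634·10^-19 J.
First convert: λ = 47 pm = 4.7·10^-11 m.
Apply p = h/λ: p = 1.410·10^-23 kg·m/s.
Converting to MeV/c: p = 0.02638 MeV/c ≈ 0.0264 MeV/c.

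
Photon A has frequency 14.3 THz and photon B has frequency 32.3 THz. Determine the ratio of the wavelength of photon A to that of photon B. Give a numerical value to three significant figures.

2.26

λ_A = 2.096e-5 m (from frequency = 14.3 THz, via λ = c/f).
λ_B = 9.282e-6 m (from frequency = 32.3 THz, via λ = c/f).
Ratio = 2.096e-5 / 9.282e-6 = 2.26.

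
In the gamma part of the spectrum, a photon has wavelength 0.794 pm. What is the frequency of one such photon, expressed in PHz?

Use c = 2.99792458e8 m/s.
First convert: λ = 0.794 pm = 7.94e-13 m.
The photon relation is f = c/λ, giving f = 3.776e20 Hz.
Converting to PHz: f = 377600 PHz ≈ 3.78e5 PHz.

3.78e5 PHz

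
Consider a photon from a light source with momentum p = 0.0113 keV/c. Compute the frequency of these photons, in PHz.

2.73 PHz

Convert to SI: p = 0.0113 keV/c = 6.0390e-27 kg·m/s.
Since f = pc/h for a photon, f = 2.732e15 Hz.
Converting to PHz: f = 2.732 PHz ≈ 2.73 PHz.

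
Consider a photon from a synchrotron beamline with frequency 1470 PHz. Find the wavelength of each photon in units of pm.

(c = 2.99792458e8 m/s.)
First convert: f = 1470 PHz = 1.47e18 Hz.
The photon relation is λ = c/f, giving λ = 2.039e-10 m.
Converting to pm: λ = 203.9 pm ≈ 204 pm.

204 pm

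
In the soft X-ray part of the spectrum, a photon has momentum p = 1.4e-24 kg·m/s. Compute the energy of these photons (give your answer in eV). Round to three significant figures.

2620 eV

The photon relation is E = pc, giving E = 4.197e-16 J.
Converting to eV: E = 2620 eV ≈ 2620 eV.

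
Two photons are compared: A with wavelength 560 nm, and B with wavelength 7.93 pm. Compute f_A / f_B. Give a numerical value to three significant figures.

f_A = 5.353e14 Hz (from wavelength = 560 nm, via f = c/λ).
f_B = 3.780e19 Hz (from wavelength = 7.93 pm, via f = c/λ).
Ratio = 5.353e14 / 3.780e19 = 1.42e-5.

1.42e-5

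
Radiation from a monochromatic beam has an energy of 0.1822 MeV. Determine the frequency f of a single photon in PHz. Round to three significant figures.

Use h = 6.62607015·10^-34 J·s, 1 eV = 1.602176634·10^-19 J.
First convert: E = 0.1822 MeV = 2.9192·10^-14 J.
Since f = E/h for a photon, f = 4.406·10^19 Hz.
Converting to PHz: f = 44060 PHz ≈ 4.41·10^4 PHz.

4.41·10^4 PHz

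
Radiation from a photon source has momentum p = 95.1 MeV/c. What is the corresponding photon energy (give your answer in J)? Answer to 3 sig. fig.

1.52e-11 J

In SI units: p = 95.1 MeV/c = 5.0824e-20 kg·m/s.
For a photon E = pc, so E = 1.524e-11 J.
So E ≈ 1.52e-11 J.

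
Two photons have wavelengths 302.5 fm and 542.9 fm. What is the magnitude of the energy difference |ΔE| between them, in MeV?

1.81 MeV

Using E = hc/λ: E₁ = 6.5668 × 10^-13 J, E₂ = 3.6590 × 10^-13 J.
|ΔE| = |6.5668 × 10^-13 − 3.6590 × 10^-13| = 2.91 × 10^-13 J = 1.81 MeV.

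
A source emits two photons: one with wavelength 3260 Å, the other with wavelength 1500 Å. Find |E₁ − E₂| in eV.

Using E = hc/λ: E₁ = 6.093e-19 J, E₂ = 1.324e-18 J.
|ΔE| = |6.093e-19 − 1.324e-18| = 7.15e-19 J = 4.46 eV.

4.46 eV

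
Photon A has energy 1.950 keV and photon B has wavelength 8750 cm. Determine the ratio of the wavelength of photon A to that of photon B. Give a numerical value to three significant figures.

7.27 × 10^-12

λ_A = 6.358 × 10^-10 m (from energy = 1.950 keV, via λ = hc/E).
λ_B = 87.50 m (from wavelength = 8750 cm, via λ given directly).
Ratio = 6.358 × 10^-10 / 87.50 = 7.27 × 10^-12.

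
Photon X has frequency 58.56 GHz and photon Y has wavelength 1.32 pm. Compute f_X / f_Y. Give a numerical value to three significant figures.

f_X = 5.856e10 Hz (from frequency = 58.56 GHz, via f given directly).
f_Y = 2.271e20 Hz (from wavelength = 1.32 pm, via f = c/λ).
Ratio = 5.856e10 / 2.271e20 = 2.58e-10.

2.58e-10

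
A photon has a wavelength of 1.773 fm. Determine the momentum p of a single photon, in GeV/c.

Convert to SI: λ = 1.773 fm = 1.773 × 10^-15 m.
Since p = h/λ for a photon, p = 3.737 × 10^-19 kg·m/s.
Converting to GeV/c: p = 0.6993 GeV/c ≈ 0.699 GeV/c.

0.699 GeV/c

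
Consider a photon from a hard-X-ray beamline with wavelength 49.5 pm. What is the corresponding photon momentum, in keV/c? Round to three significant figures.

25.0 keV/c

(h = 6.62607015e-34 J·s, c = 2.99792458e8 m/s, 1 eV = 1.602176634e-19 J.)
First convert: λ = 49.5 pm = 4.95e-11 m.
The photon relation is p = h/λ, giving p = 1.339e-23 kg·m/s.
Converting to keV/c: p = 25.05 keV/c ≈ 25.0 keV/c.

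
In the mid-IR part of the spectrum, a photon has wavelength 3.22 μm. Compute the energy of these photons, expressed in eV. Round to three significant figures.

0.385 eV

In SI units: λ = 3.22 μm = 3.22e-6 m.
Since E = hc/λ for a photon, E = 6.169e-20 J.
Converting to eV: E = 0.3850 eV ≈ 0.385 eV.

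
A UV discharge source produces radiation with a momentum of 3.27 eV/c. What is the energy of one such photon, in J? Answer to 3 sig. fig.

In SI units: p = 3.27 eV/c = 1.7476 × 10^-27 kg·m/s.
For a photon E = pc, so E = 5.239 × 10^-19 J.
So E ≈ 5.24 × 10^-19 J.

5.24 × 10^-19 J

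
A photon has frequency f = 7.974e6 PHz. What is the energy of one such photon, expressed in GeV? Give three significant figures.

Use h = 6.62607015e-34 J·s, 1 eV = 1.602176634e-19 J.
First convert: f = 7.974e6 PHz = 7.974e21 Hz.
Since E = hf for a photon, E = 5.284e-12 J.
Converting to GeV: E = 0.03298 GeV ≈ 0.0330 GeV.

0.0330 GeV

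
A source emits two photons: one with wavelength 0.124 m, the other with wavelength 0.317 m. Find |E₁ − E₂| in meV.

6.09 × 10^-3 meV

Using E = hc/λ: E₁ = 1.602 × 10^-24 J, E₂ = 6.266 × 10^-25 J.
|ΔE| = |1.602 × 10^-24 − 6.266 × 10^-25| = 9.75 × 10^-25 J = 6.09 × 10^-3 meV.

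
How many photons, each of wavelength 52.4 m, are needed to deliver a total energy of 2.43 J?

6.41e26 photons

Per-photon energy: E = 3.791e-27 J (from wavelength = 52.4 m).
N = E_total / E_photon = 2.43 J / 3.791e-27 J = 6.41e26.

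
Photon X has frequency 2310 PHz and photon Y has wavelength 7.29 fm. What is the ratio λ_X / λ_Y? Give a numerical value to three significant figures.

λ_X = 1.298 × 10^-10 m (from frequency = 2310 PHz, via λ = c/f).
λ_Y = 7.290 × 10^-15 m (from wavelength = 7.29 fm, via λ given directly).
Ratio = 1.298 × 10^-10 / 7.290 × 10^-15 = 1.78 × 10^4.

1.78 × 10^4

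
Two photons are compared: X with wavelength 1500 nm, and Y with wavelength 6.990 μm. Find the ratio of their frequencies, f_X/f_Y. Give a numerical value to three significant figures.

4.66

f_X = 1.999 × 10^14 Hz (from wavelength = 1500 nm, via f = c/λ).
f_Y = 4.289 × 10^13 Hz (from wavelength = 6.990 μm, via f = c/λ).
Ratio = 1.999 × 10^14 / 4.289 × 10^13 = 4.66.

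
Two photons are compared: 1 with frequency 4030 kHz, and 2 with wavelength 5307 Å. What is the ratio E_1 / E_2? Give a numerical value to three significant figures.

E_1 = 2.670 × 10^-27 J (from frequency = 4030 kHz, via E = hf).
E_2 = 3.743 × 10^-19 J (from wavelength = 5307 Å, via E = hc/λ).
Ratio = 2.670 × 10^-27 / 3.743 × 10^-19 = 7.13 × 10^-9.

7.13 × 10^-9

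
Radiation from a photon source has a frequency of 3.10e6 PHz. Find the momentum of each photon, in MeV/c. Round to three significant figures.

(h = 6.62607015e-34 J·s, c = 2.99792458e8 m/s, 1 eV = 1.602176634e-19 J.)
First convert: f = 3.10e6 PHz = 3.10e21 Hz.
Apply p = hf/c: p = 6.852e-21 kg·m/s.
Converting to MeV/c: p = 12.82 MeV/c ≈ 12.8 MeV/c.

12.8 MeV/c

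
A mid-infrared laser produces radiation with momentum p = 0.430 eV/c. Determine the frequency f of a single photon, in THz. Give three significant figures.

104 THz

(h = 6.62607015e-34 J·s, c = 2.99792458e8 m/s, 1 eV = 1.602176634e-19 J.)
In SI units: p = 0.430 eV/c = 2.2980e-28 kg·m/s.
The photon relation is f = pc/h, giving f = 1.040e14 Hz.
Converting to THz: f = 104.0 THz ≈ 104 THz.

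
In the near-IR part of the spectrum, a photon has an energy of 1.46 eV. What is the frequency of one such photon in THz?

353 THz

Convert to SI: E = 1.46 eV = 2.3392e-19 J.
Apply f = E/h: f = 3.530e14 Hz.
Converting to THz: f = 353.0 THz ≈ 353 THz.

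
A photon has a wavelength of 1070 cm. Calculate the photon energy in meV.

1.16e-4 meV

Use h = 6.62607015e-34 J·s, c = 2.99792458e8 m/s, 1 eV = 1.602176634e-19 J.
Convert to SI: λ = 1070 cm = 10.7 m.
For a photon E = hc/λ, so E = 1.856e-26 J.
Converting to meV: E = 1.159e-4 meV ≈ 1.16e-4 meV.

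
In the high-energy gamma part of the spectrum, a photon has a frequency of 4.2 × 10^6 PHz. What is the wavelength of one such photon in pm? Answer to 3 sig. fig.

First convert: f = 4.2 × 10^6 PHz = 4.2 × 10^21 Hz.
Since λ = c/f for a photon, λ = 7.138 × 10^-14 m.
Converting to pm: λ = 0.07138 pm ≈ 0.0714 pm.

0.0714 pm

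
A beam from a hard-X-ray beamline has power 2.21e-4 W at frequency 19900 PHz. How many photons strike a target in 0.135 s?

Total energy: E_total = P·t = 2.21e-4 × 0.135 = 2.984e-5 J.
Per-photon energy: E = 1.319e-14 J.
N = E_total / E_photon = 2.26e9.

2.26e9 photons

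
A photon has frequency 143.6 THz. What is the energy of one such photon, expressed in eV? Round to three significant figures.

0.594 eV

In SI units: f = 143.6 THz = 1.436 × 10^14 Hz.
For a photon E = hf, so E = 9.515 × 10^-20 J.
Converting to eV: E = 0.5939 eV ≈ 0.594 eV.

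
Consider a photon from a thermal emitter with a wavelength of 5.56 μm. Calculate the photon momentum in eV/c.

Take h = 6.62607015 × 10^-34 J·s, c = 2.99792458 × 10^8 m/s, 1 eV = 1.602176634 × 10^-19 J.
First convert: λ = 5.56 μm = 5.56 × 10^-6 m.
Apply p = h/λ: p = 1.192 × 10^-28 kg·m/s.
Converting to eV/c: p = 0.2230 eV/c ≈ 0.223 eV/c.

0.223 eV/c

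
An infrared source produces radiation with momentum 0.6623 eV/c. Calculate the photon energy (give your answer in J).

First convert: p = 0.6623 eV/c = 3.5395e-28 kg·m/s.
For a photon E = pc, so E = 1.061e-19 J.
So E ≈ 1.06e-19 J.

1.06e-19 J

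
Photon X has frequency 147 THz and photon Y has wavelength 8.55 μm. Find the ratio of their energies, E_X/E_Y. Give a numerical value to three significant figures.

E_X = 9.740e-20 J (from frequency = 147 THz, via E = hf).
E_Y = 2.323e-20 J (from wavelength = 8.55 μm, via E = hc/λ).
Ratio = 9.740e-20 / 2.323e-20 = 4.19.

4.19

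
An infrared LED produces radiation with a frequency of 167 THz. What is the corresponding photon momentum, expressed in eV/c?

0.691 eV/c

Convert to SI: f = 167 THz = 1.67e14 Hz.
Since p = hf/c for a photon, p = 3.691e-28 kg·m/s.
Converting to eV/c: p = 0.6907 eV/c ≈ 0.691 eV/c.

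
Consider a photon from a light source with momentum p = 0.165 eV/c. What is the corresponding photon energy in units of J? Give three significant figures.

2.64·10^-20 J

In SI units: p = 0.165 eV/c = 8.8181·10^-29 kg·m/s.
The photon relation is E = pc, giving E = 2.644·10^-20 J.
So E ≈ 2.64·10^-20 J.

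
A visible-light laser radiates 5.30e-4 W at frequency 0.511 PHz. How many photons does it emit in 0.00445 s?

6.97e12 photons

Total energy: E_total = P·t = 5.30e-4 × 0.00445 = 2.358e-6 J.
Per-photon energy: E = 3.386e-19 J.
N = E_total / E_photon = 6.97e12.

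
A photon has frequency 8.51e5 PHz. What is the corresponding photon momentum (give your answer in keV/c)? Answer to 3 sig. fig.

(h = 6.62607015e-34 J·s, c = 2.99792458e8 m/s, 1 eV = 1.602176634e-19 J.)
In SI units: f = 8.51e5 PHz = 8.51e20 Hz.
Apply p = hf/c: p = 1.881e-21 kg·m/s.
Converting to keV/c: p = 3519 keV/c ≈ 3520 keV/c.

3520 keV/c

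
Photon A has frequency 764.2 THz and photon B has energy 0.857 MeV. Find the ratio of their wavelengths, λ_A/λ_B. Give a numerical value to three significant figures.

2.71 × 10^5

λ_A = 3.923 × 10^-7 m (from frequency = 764.2 THz, via λ = c/f).
λ_B = 1.447 × 10^-12 m (from energy = 0.857 MeV, via λ = hc/E).
Ratio = 3.923 × 10^-7 / 1.447 × 10^-12 = 2.71 × 10^5.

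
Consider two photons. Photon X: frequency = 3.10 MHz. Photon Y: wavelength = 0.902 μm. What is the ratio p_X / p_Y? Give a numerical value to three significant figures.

9.33 × 10^-9

p_X = 6.852 × 10^-36 kg·m/s (from frequency = 3.10 MHz, via p = hf/c).
p_Y = 7.346 × 10^-28 kg·m/s (from wavelength = 0.902 μm, via p = h/λ).
Ratio = 6.852 × 10^-36 / 7.346 × 10^-28 = 9.33 × 10^-9.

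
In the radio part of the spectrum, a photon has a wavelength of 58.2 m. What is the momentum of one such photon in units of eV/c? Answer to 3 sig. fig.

2.13e-8 eV/c

The photon relation is p = h/λ, giving p = 1.139e-35 kg·m/s.
Converting to eV/c: p = 2.130e-8 eV/c ≈ 2.13e-8 eV/c.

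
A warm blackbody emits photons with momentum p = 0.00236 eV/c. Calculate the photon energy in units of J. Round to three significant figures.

Use c = 2.99792458e8 m/s, 1 eV = 1.602176634e-19 J.
Convert to SI: p = 0.00236 eV/c = 1.2613e-30 kg·m/s.
The photon relation is E = pc, giving E = 3.781e-22 J.
So E ≈ 3.78e-22 J.

3.78e-22 J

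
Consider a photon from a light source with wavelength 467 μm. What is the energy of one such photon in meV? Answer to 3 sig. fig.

(h = 6.62607015e-34 J·s, c = 2.99792458e8 m/s, 1 eV = 1.602176634e-19 J.)
In SI units: λ = 467 μm = 4.67e-4 m.
For a photon E = hc/λ, so E = 4.254e-22 J.
Converting to meV: E = 2.655 meV ≈ 2.65 meV.

2.65 meV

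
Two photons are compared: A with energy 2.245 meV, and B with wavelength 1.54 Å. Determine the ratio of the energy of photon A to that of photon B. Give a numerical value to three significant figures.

2.79e-7

E_A = 3.597e-22 J (from energy = 2.245 meV, via E given directly).
E_B = 1.290e-15 J (from wavelength = 1.54 Å, via E = hc/λ).
Ratio = 3.597e-22 / 1.290e-15 = 2.79e-7.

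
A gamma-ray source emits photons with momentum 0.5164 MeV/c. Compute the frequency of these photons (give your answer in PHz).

First convert: p = 0.5164 MeV/c = 2.7598 × 10^-22 kg·m/s.
The photon relation is f = pc/h, giving f = 1.249 × 10^20 Hz.
Converting to PHz: f = 124900 PHz ≈ 1.25 × 10^5 PHz.

1.25 × 10^5 PHz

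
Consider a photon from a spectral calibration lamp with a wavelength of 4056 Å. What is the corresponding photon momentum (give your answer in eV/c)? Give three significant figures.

Convert to SI: λ = 4056 Å = 4.056e-7 m.
Apply p = h/λ: p = 1.634e-27 kg·m/s.
Converting to eV/c: p = 3.057 eV/c ≈ 3.06 eV/c.

3.06 eV/c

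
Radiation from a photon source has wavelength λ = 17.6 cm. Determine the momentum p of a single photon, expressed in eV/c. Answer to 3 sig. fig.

7.04 × 10^-6 eV/c

In SI units: λ = 17.6 cm = 0.176 m.
Since p = h/λ for a photon, p = 3.765 × 10^-33 kg·m/s.
Converting to eV/c: p = 7.045 × 10^-6 eV/c ≈ 7.04 × 10^-6 eV/c.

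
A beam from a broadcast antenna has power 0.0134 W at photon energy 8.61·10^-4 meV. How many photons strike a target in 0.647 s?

Total energy: E_total = P·t = 0.0134 × 0.647 = 0.008670 J.
Per-photon energy: E = 1.379·10^-25 J.
N = E_total / E_photon = 6.28·10^22.

6.28·10^22 photons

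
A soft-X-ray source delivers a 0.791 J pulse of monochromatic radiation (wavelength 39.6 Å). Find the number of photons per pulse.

1.58e16 photons

Per-photon energy: E = 5.016e-17 J (from wavelength = 39.6 Å).
N = E_total / E_photon = 0.791 J / 5.016e-17 J = 1.58e16.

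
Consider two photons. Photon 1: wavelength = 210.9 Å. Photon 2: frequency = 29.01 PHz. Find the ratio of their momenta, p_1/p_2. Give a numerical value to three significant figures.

0.490

p_1 = 3.142 × 10^-26 kg·m/s (from wavelength = 210.9 Å, via p = h/λ).
p_2 = 6.412 × 10^-26 kg·m/s (from frequency = 29.01 PHz, via p = hf/c).
Ratio = 3.142 × 10^-26 / 6.412 × 10^-26 = 0.490.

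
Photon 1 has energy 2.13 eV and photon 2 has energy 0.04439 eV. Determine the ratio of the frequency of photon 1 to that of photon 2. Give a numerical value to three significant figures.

48.0

f_1 = 5.150·10^14 Hz (from energy = 2.13 eV, via f = E/h).
f_2 = 1.073·10^13 Hz (from energy = 0.04439 eV, via f = E/h).
Ratio = 5.150·10^14 / 1.073·10^13 = 48.0.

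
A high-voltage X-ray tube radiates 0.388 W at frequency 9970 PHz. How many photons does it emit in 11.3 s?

6.64 × 10^14 photons

Total energy: E_total = P·t = 0.388 × 11.3 = 4.384 J.
Per-photon energy: E = 6.606 × 10^-15 J.
N = E_total / E_photon = 6.64 × 10^14.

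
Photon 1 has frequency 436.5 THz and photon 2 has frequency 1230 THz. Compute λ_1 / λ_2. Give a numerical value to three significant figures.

2.82

λ_1 = 6.868 × 10^-7 m (from frequency = 436.5 THz, via λ = c/f).
λ_2 = 2.437 × 10^-7 m (from frequency = 1230 THz, via λ = c/f).
Ratio = 6.868 × 10^-7 / 2.437 × 10^-7 = 2.82.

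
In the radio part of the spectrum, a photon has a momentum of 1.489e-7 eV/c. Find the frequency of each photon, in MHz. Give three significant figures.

(h = 6.62607015e-34 J·s, c = 2.99792458e8 m/s, 1 eV = 1.602176634e-19 J.)
Convert to SI: p = 1.489e-7 eV/c = 7.9576e-35 kg·m/s.
For a photon f = pc/h, so f = 3.600e7 Hz.
Converting to MHz: f = 36.00 MHz ≈ 36.0 MHz.

36.0 MHz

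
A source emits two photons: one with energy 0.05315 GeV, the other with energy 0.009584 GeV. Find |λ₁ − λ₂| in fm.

106 fm

Using λ = hc/E: λ₁ = 2.3327 × 10^-14 m, λ₂ = 1.2937 × 10^-13 m.
|Δλ| = |2.3327 × 10^-14 − 1.2937 × 10^-13| = 1.06 × 10^-13 m = 106 fm.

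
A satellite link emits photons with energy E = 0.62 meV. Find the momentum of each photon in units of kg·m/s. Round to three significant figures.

Use c = 2.99792458 × 10^8 m/s, 1 eV = 1.602176634 × 10^-19 J.
Convert to SI: E = 0.62 meV = 9.9335 × 10^-23 J.
The photon relation is p = E/c, giving p = 3.313 × 10^-31 kg·m/s.
So p ≈ 3.31 × 10^-31 kg·m/s.

3.31 × 10^-31 kg·m/s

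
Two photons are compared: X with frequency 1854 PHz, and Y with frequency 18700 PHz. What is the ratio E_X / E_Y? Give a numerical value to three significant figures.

E_X = 1.228e-15 J (from frequency = 1854 PHz, via E = hf).
E_Y = 1.239e-14 J (from frequency = 18700 PHz, via E = hf).
Ratio = 1.228e-15 / 1.239e-14 = 0.0991.

0.0991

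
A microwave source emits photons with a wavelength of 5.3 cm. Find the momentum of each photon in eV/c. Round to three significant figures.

Use h = 6.62607015·10^-34 J·s, c = 2.99792458·10^8 m/s, 1 eV = 1.602176634·10^-19 J.
First convert: λ = 5.3 cm = 0.053 m.
Since p = h/λ for a photon, p = 1.250·10^-32 kg·m/s.
Converting to eV/c: p = 2.339·10^-5 eV/c ≈ 2.34·10^-5 eV/c.

2.34·10^-5 eV/c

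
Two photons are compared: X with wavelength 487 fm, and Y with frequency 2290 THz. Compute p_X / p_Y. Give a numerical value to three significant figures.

p_X = 1.361 × 10^-21 kg·m/s (from wavelength = 487 fm, via p = h/λ).
p_Y = 5.061 × 10^-27 kg·m/s (from frequency = 2290 THz, via p = hf/c).
Ratio = 1.361 × 10^-21 / 5.061 × 10^-27 = 2.69 × 10^5.

2.69 × 10^5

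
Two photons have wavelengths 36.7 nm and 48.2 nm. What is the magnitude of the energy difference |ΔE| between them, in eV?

8.06 eV

Using E = hc/λ: E₁ = 5.413e-18 J, E₂ = 4.121e-18 J.
|ΔE| = |5.413e-18 − 4.121e-18| = 1.29e-18 J = 8.06 eV.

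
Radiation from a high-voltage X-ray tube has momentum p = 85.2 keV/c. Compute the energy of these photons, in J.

Convert to SI: p = 85.2 keV/c = 4.5533e-23 kg·m/s.
Apply E = pc: E = 1.365e-14 J.
So E ≈ 1.37e-14 J.

1.37e-14 J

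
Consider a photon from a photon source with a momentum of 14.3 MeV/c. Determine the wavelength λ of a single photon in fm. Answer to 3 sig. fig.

86.7 fm

In SI units: p = 14.3 MeV/c = 7.6423 × 10^-21 kg·m/s.
Since λ = h/p for a photon, λ = 8.670 × 10^-14 m.
Converting to fm: λ = 86.70 fm ≈ 86.7 fm.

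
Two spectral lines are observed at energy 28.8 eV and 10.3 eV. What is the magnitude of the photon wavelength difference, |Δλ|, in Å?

Using λ = hc/E: λ₁ = 4.305e-8 m, λ₂ = 1.204e-7 m.
|Δλ| = |4.305e-8 − 1.204e-7| = 7.73e-8 m = 773 Å.

773 Å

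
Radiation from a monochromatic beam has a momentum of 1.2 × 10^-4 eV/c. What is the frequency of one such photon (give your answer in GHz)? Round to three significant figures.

29.0 GHz

Use h = 6.62607015 × 10^-34 J·s, c = 2.99792458 × 10^8 m/s, 1 eV = 1.602176634 × 10^-19 J.
In SI units: p = 1.2 × 10^-4 eV/c = 6.4131 × 10^-32 kg·m/s.
Since f = pc/h for a photon, f = 2.902 × 10^10 Hz.
Converting to GHz: f = 29.02 GHz ≈ 29.0 GHz.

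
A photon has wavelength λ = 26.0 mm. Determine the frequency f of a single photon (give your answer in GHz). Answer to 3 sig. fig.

In SI units: λ = 26.0 mm = 0.0260 m.
The photon relation is f = c/λ, giving f = 1.153e10 Hz.
Converting to GHz: f = 11.53 GHz ≈ 11.5 GHz.

11.5 GHz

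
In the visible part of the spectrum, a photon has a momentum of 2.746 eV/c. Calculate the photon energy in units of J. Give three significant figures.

Take c = 2.99792458e8 m/s, 1 eV = 1.602176634e-19 J.
First convert: p = 2.746 eV/c = 1.4675e-27 kg·m/s.
Apply E = pc: E = 4.400e-19 J.
So E ≈ 4.40e-19 J.

4.40e-19 J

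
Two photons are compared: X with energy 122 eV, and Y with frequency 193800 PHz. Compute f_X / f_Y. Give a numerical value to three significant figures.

1.52 × 10^-4

f_X = 2.950 × 10^16 Hz (from energy = 122 eV, via f = E/h).
f_Y = 1.938 × 10^20 Hz (from frequency = 193800 PHz, via f given directly).
Ratio = 2.950 × 10^16 / 1.938 × 10^20 = 1.52 × 10^-4.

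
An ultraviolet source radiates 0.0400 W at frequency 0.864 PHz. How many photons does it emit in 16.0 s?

Total energy: E_total = P·t = 0.0400 × 16.0 = 0.6400 J.
Per-photon energy: E = 5.725 × 10^-19 J.
N = E_total / E_photon = 1.12 × 10^18.

1.12 × 10^18 photons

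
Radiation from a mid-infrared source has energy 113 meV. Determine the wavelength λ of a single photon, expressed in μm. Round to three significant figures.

(h = 6.62607015e-34 J·s, c = 2.99792458e8 m/s, 1 eV = 1.602176634e-19 J.)
Convert to SI: E = 113 meV = 1.8105e-20 J.
For a photon λ = hc/E, so λ = 1.097e-5 m.
Converting to μm: λ = 10.97 μm ≈ 11.0 μm.

11.0 μm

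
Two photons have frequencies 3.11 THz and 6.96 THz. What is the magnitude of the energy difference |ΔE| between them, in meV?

Using E = hf: E₁ = 2.061·10^-21 J, E₂ = 4.612·10^-21 J.
|ΔE| = |2.061·10^-21 − 4.612·10^-21| = 2.55·10^-21 J = 15.9 meV.

15.9 meV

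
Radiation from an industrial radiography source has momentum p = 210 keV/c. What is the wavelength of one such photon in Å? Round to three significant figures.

0.0590 Å

Take h = 6.62607015e-34 J·s, c = 2.99792458e8 m/s, 1 eV = 1.602176634e-19 J.
Convert to SI: p = 210 keV/c = 1.1223e-22 kg·m/s.
For a photon λ = h/p, so λ = 5.904e-12 m.
Converting to Å: λ = 0.05904 Å ≈ 0.0590 Å.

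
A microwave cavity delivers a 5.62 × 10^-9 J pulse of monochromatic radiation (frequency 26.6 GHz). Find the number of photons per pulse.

Per-photon energy: E = 1.763 × 10^-23 J (from frequency = 26.6 GHz).
N = E_total / E_photon = 5.62 × 10^-9 J / 1.763 × 10^-23 J = 3.19 × 10^14.

3.19 × 10^14 photons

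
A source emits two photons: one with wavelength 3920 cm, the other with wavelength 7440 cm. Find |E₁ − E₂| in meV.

1.50 × 10^-5 meV

Using E = hc/λ: E₁ = 5.067 × 10^-27 J, E₂ = 2.670 × 10^-27 J.
|ΔE| = |5.067 × 10^-27 − 2.670 × 10^-27| = 2.40 × 10^-27 J = 1.50 × 10^-5 meV.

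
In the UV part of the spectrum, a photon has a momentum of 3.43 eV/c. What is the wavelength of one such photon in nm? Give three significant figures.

(h = 6.62607015·10^-34 J·s, c = 2.99792458·10^8 m/s, 1 eV = 1.602176634·10^-19 J.)
Convert to SI: p = 3.43 eV/c = 1.8331·10^-27 kg·m/s.
Since λ = h/p for a photon, λ = 3.615·10^-7 m.
Converting to nm: λ = 361.5 nm ≈ 361 nm.

361 nm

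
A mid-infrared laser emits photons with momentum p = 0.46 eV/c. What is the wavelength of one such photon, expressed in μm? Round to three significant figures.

2.70 μm

(h = 6.62607015e-34 J·s, c = 2.99792458e8 m/s, 1 eV = 1.602176634e-19 J.)
Convert to SI: p = 0.46 eV/c = 2.4584e-28 kg·m/s.
The photon relation is λ = h/p, giving λ = 2.695e-6 m.
Converting to μm: λ = 2.695 μm ≈ 2.70 μm.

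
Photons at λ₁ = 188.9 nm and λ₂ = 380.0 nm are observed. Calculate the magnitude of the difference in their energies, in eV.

3.30 eV

Using E = hc/λ: E₁ = 1.0516 × 10^-18 J, E₂ = 5.2275 × 10^-19 J.
|ΔE| = |1.0516 × 10^-18 − 5.2275 × 10^-19| = 5.29 × 10^-19 J = 3.30 eV.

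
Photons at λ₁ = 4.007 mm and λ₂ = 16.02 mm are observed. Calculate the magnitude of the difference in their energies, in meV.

Using E = hc/λ: E₁ = 4.9574e-23 J, E₂ = 1.2400e-23 J.
|ΔE| = |4.9574e-23 − 1.2400e-23| = 3.72e-23 J = 0.232 meV.

0.232 meV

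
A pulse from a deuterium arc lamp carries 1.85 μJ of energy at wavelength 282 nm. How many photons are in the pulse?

2.63 × 10^12 photons

Per-photon energy: E = 7.044 × 10^-19 J (from wavelength = 282 nm).
N = E_total / E_photon = 1.85 × 10^-6 J / 7.044 × 10^-19 J = 2.63 × 10^12.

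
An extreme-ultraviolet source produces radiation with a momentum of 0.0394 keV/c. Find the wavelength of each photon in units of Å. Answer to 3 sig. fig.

Take h = 6.62607015e-34 J·s, c = 2.99792458e8 m/s, 1 eV = 1.602176634e-19 J.
First convert: p = 0.0394 keV/c = 2.1056e-26 kg·m/s.
For a photon λ = h/p, so λ = 3.147e-8 m.
Converting to Å: λ = 314.7 Å ≈ 315 Å.

315 Å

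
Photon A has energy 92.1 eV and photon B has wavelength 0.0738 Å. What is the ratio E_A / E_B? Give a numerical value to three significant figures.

5.48·10^-4

E_A = 1.476·10^-17 J (from energy = 92.1 eV, via E given directly).
E_B = 2.692·10^-14 J (from wavelength = 0.0738 Å, via E = hc/λ).
Ratio = 1.476·10^-17 / 2.692·10^-14 = 5.48·10^-4.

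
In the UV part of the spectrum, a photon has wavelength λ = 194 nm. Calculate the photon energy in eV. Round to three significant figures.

(h = 6.62607015e-34 J·s, c = 2.99792458e8 m/s, 1 eV = 1.602176634e-19 J.)
Convert to SI: λ = 194 nm = 1.94e-7 m.
For a photon E = hc/λ, so E = 1.024e-18 J.
Converting to eV: E = 6.391 eV ≈ 6.39 eV.

6.39 eV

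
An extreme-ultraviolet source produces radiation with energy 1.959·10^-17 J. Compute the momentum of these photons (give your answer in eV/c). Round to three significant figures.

For a photon p = E/c, so p = 6.535·10^-26 kg·m/s.
Converting to eV/c: p = 122.3 eV/c ≈ 122 eV/c.

122 eV/c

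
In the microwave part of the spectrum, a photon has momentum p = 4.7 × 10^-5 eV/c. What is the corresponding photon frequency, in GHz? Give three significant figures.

Take h = 6.62607015 × 10^-34 J·s, c = 2.99792458 × 10^8 m/s, 1 eV = 1.602176634 × 10^-19 J.
In SI units: p = 4.7 × 10^-5 eV/c = 2.5118 × 10^-32 kg·m/s.
The photon relation is f = pc/h, giving f = 1.136 × 10^10 Hz.
Converting to GHz: f = 11.36 GHz ≈ 11.4 GHz.

11.4 GHz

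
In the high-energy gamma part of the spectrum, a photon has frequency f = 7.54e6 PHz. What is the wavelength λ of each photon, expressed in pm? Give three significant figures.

0.0398 pm

Take c = 2.99792458e8 m/s.
First convert: f = 7.54e6 PHz = 7.54e21 Hz.
Since λ = c/f for a photon, λ = 3.976e-14 m.
Converting to pm: λ = 0.03976 pm ≈ 0.0398 pm.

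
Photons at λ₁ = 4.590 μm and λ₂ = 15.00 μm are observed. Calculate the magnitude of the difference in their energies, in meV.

187 meV

Using E = hc/λ: E₁ = 4.3278 × 10^-20 J, E₂ = 1.3243 × 10^-20 J.
|ΔE| = |4.3278 × 10^-20 − 1.3243 × 10^-20| = 3.00 × 10^-20 J = 187 meV.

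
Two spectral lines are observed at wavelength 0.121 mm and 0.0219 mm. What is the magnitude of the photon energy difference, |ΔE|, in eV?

Using E = hc/λ: E₁ = 1.642 × 10^-21 J, E₂ = 9.071 × 10^-21 J.
|ΔE| = |1.642 × 10^-21 − 9.071 × 10^-21| = 7.43 × 10^-21 J = 0.0464 eV.

0.0464 eV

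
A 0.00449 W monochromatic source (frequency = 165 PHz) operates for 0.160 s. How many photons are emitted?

Total energy: E_total = P·t = 0.00449 × 0.160 = 7.184e-4 J.
Per-photon energy: E = 1.093e-16 J.
N = E_total / E_photon = 6.57e12.

6.57e12 photons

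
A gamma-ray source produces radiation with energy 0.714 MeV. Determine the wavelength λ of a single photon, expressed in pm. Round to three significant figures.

1.74 pm

In SI units: E = 0.714 MeV = 1.1440 × 10^-13 J.
Apply λ = hc/E: λ = 1.736 × 10^-12 m.
Converting to pm: λ = 1.736 pm ≈ 1.74 pm.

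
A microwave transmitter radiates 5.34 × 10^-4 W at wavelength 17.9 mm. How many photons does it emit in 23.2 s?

1.12 × 10^21 photons

Total energy: E_total = P·t = 5.34 × 10^-4 × 23.2 = 0.01239 J.
Per-photon energy: E = 1.110 × 10^-23 J.
N = E_total / E_photon = 1.12 × 10^21.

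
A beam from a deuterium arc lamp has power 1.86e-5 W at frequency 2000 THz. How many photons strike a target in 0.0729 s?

Total energy: E_total = P·t = 1.86e-5 × 0.0729 = 1.356e-6 J.
Per-photon energy: E = 1.325e-18 J.
N = E_total / E_photon = 1.02e12.

1.02e12 photons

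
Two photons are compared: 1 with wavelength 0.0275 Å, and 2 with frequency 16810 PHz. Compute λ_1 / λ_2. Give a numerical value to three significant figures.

0.154

λ_1 = 2.750e-12 m (from wavelength = 0.0275 Å, via λ given directly).
λ_2 = 1.783e-11 m (from frequency = 16810 PHz, via λ = c/f).
Ratio = 2.750e-12 / 1.783e-11 = 0.154.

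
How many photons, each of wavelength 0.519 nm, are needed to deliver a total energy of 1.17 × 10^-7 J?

3.06 × 10^8 photons

Per-photon energy: E = 3.827 × 10^-16 J (from wavelength = 0.519 nm).
N = E_total / E_photon = 1.17 × 10^-7 J / 3.827 × 10^-16 J = 3.06 × 10^8.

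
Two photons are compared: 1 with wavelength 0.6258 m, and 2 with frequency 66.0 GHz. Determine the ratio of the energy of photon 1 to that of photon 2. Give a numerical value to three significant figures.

E_1 = 3.174e-25 J (from wavelength = 0.6258 m, via E = hc/λ).
E_2 = 4.373e-23 J (from frequency = 66.0 GHz, via E = hf).
Ratio = 3.174e-25 / 4.373e-23 = 7.26e-3.

7.26e-3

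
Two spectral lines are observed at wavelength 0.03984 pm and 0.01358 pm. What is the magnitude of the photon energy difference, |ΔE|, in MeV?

60.2 MeV

Using E = hc/λ: E₁ = 4.9861e-12 J, E₂ = 1.4628e-11 J.
|ΔE| = |4.9861e-12 − 1.4628e-11| = 9.64e-12 J = 60.2 MeV.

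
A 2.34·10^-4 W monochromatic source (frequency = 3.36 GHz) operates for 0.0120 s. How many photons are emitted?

Total energy: E_total = P·t = 2.34·10^-4 × 0.0120 = 2.808·10^-6 J.
Per-photon energy: E = 2.226·10^-24 J.
N = E_total / E_photon = 1.26·10^18.

1.26·10^18 photons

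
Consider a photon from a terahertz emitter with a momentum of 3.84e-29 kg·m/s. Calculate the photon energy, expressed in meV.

71.9 meV

For a photon E = pc, so E = 1.151e-20 J.
Converting to meV: E = 71.85 meV ≈ 71.9 meV.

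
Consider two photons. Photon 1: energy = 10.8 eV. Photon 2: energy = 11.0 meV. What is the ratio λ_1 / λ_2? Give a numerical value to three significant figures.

1.02e-3

λ_1 = 1.148e-7 m (from energy = 10.8 eV, via λ = hc/E).
λ_2 = 1.127e-4 m (from energy = 11.0 meV, via λ = hc/E).
Ratio = 1.148e-7 / 1.127e-4 = 1.02e-3.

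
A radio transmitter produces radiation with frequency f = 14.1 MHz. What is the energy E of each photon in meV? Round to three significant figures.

Convert to SI: f = 14.1 MHz = 1.41 × 10^7 Hz.
Apply E = hf: E = 9.343 × 10^-27 J.
Converting to meV: E = 5.831 × 10^-5 meV ≈ 5.83 × 10^-5 meV.

5.83 × 10^-5 meV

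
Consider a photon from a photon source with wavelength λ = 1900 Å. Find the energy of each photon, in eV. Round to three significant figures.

Use h = 6.62607015 × 10^-34 J·s, c = 2.99792458 × 10^8 m/s, 1 eV = 1.602176634 × 10^-19 J.
In SI units: λ = 1900 Å = 1.9 × 10^-7 m.
The photon relation is E = hc/λ, giving E = 1.045 × 10^-18 J.
Converting to eV: E = 6.525 eV ≈ 6.53 eV.

6.53 eV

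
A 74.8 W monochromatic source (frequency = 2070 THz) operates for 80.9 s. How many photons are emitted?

Total energy: E_total = P·t = 74.8 × 80.9 = 6051 J.
Per-photon energy: E = 1.372e-18 J.
N = E_total / E_photon = 4.41e21.

4.41e21 photons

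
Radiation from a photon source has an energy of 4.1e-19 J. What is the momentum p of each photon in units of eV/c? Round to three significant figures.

Take c = 2.99792458e8 m/s, 1 eV = 1.602176634e-19 J.
Since p = E/c for a photon, p = 1.368e-27 kg·m/s.
Converting to eV/c: p = 2.559 eV/c ≈ 2.56 eV/c.

2.56 eV/c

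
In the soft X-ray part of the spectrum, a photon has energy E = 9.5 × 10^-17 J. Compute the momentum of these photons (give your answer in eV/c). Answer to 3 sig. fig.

Take c = 2.99792458 × 10^8 m/s, 1 eV = 1.602176634 × 10^-19 J.
Since p = E/c for a photon, p = 3.169 × 10^-25 kg·m/s.
Converting to eV/c: p = 592.9 eV/c ≈ 593 eV/c.

593 eV/c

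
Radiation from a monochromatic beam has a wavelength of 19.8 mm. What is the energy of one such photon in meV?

In SI units: λ = 19.8 mm = 0.0198 m.
For a photon E = hc/λ, so E = 1.003·10^-23 J.
Converting to meV: E = 0.06262 meV ≈ 0.0626 meV.

0.0626 meV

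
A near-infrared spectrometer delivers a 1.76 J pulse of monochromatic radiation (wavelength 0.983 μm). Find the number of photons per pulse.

Per-photon energy: E = 2.021·10^-19 J (from wavelength = 0.983 μm).
N = E_total / E_photon = 1.76 J / 2.021·10^-19 J = 8.71·10^18.

8.71·10^18 photons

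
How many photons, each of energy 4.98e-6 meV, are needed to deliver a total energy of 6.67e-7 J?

Per-photon energy: E = 7.979e-28 J (from energy = 4.98e-6 meV).
N = E_total / E_photon = 6.67e-7 J / 7.979e-28 J = 8.36e20.

8.36e20 photons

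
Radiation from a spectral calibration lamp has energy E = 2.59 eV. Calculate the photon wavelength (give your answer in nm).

479 nm

Convert to SI: E = 2.59 eV = 4.1496 × 10^-19 J.
The photon relation is λ = hc/E, giving λ = 4.787 × 10^-7 m.
Converting to nm: λ = 478.7 nm ≈ 479 nm.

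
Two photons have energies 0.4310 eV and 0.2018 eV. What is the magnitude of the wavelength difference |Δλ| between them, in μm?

Using λ = hc/E: λ₁ = 2.8767e-6 m, λ₂ = 6.1439e-6 m.
|Δλ| = |2.8767e-6 − 6.1439e-6| = 3.27e-6 m = 3.27 μm.

3.27 μm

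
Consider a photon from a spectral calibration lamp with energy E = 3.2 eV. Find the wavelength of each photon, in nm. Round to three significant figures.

387 nm

Take h = 6.62607015e-34 J·s, c = 2.99792458e8 m/s, 1 eV = 1.602176634e-19 J.
Convert to SI: E = 3.2 eV = 5.1270e-19 J.
Apply λ = hc/E: λ = 3.875e-7 m.
Converting to nm: λ = 387.5 nm ≈ 387 nm.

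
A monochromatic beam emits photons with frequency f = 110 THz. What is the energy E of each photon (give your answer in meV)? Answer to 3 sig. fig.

Use h = 6.62607015e-34 J·s, 1 eV = 1.602176634e-19 J.
First convert: f = 110 THz = 1.1e14 Hz.
For a photon E = hf, so E = 7.289e-20 J.
Converting to meV: E = 454.9 meV ≈ 455 meV.

455 meV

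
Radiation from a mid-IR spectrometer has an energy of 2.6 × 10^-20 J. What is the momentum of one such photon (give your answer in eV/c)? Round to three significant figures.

Use c = 2.99792458 × 10^8 m/s, 1 eV = 1.602176634 × 10^-19 J.
Since p = E/c for a photon, p = 8.673 × 10^-29 kg·m/s.
Converting to eV/c: p = 0.1623 eV/c ≈ 0.162 eV/c.

0.162 eV/c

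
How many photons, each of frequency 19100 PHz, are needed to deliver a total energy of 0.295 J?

2.33e13 photons

Per-photon energy: E = 1.266e-14 J (from frequency = 19100 PHz).
N = E_total / E_photon = 0.295 J / 1.266e-14 J = 2.33e13.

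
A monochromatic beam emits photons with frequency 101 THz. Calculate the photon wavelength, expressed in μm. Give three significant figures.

(c = 2.99792458e8 m/s.)
In SI units: f = 101 THz = 1.01e14 Hz.
Since λ = c/f for a photon, λ = 2.968e-6 m.
Converting to μm: λ = 2.968 μm ≈ 2.97 μm.

2.97 μm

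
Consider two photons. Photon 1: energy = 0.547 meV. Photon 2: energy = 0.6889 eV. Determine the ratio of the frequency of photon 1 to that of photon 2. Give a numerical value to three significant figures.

7.94·10^-4

f_1 = 1.323·10^11 Hz (from energy = 0.547 meV, via f = E/h).
f_2 = 1.666·10^14 Hz (from energy = 0.6889 eV, via f = E/h).
Ratio = 1.323·10^11 / 1.666·10^14 = 7.94·10^-4.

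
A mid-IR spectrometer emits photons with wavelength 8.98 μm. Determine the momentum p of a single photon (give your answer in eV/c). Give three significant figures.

First convert: λ = 8.98 μm = 8.98 × 10^-6 m.
For a photon p = h/λ, so p = 7.379 × 10^-29 kg·m/s.
Converting to eV/c: p = 0.1381 eV/c ≈ 0.138 eV/c.

0.138 eV/c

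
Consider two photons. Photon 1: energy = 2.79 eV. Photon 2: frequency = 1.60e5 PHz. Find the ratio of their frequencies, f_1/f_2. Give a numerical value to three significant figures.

4.22e-6

f_1 = 6.746e14 Hz (from energy = 2.79 eV, via f = E/h).
f_2 = 1.600e20 Hz (from frequency = 1.60e5 PHz, via f given directly).
Ratio = 6.746e14 / 1.600e20 = 4.22e-6.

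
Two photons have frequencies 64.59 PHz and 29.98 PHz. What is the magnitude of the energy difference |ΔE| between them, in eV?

143 eV

Using E = hf: E₁ = 4.2798 × 10^-17 J, E₂ = 1.9865 × 10^-17 J.
|ΔE| = |4.2798 × 10^-17 − 1.9865 × 10^-17| = 2.29 × 10^-17 J = 143 eV.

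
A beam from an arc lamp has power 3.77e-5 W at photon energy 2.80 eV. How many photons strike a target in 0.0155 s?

Total energy: E_total = P·t = 3.77e-5 × 0.0155 = 5.844e-7 J.
Per-photon energy: E = 4.486e-19 J.
N = E_total / E_photon = 1.30e12.

1.30e12 photons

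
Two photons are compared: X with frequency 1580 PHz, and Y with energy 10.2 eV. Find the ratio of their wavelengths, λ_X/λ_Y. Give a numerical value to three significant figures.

1.56·10^-3

λ_X = 1.897·10^-10 m (from frequency = 1580 PHz, via λ = c/f).
λ_Y = 1.216·10^-7 m (from energy = 10.2 eV, via λ = hc/E).
Ratio = 1.897·10^-10 / 1.216·10^-7 = 1.56·10^-3.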